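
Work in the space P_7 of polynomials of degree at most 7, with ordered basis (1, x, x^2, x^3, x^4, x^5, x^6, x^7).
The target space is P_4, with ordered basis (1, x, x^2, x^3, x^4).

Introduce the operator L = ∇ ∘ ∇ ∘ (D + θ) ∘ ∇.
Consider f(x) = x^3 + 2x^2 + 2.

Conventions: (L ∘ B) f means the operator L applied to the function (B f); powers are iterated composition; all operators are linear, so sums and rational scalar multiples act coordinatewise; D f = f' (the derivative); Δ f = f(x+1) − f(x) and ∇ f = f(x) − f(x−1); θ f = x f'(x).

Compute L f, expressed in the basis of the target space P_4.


∇ f = 3x^2 + x - 1
D ∇ f = 6x + 1
θ ∇ f = 6x^2 + x
(D + θ) ∇ f = 6x^2 + 7x + 1
∇ (D + θ) ∇ f = 12x + 1
∇ ∇ (D + θ) ∇ f = 12

the result is g(x) = 12


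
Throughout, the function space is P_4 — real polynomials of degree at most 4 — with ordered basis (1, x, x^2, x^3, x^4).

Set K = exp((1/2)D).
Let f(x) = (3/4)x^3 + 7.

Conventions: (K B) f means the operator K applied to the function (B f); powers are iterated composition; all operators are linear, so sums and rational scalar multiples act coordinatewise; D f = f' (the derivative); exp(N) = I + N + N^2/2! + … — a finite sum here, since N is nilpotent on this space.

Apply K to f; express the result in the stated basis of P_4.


the image equals g(x) = (3/4)x^3 + (9/8)x^2 + (9/16)x + 227/32

order-1 term: (9/8)x^2
order-2 term: (9/16)x
order-3 term: 3/32
the series for exp((1/2)D) f terminates at order 3
exp((1/2)D) f = (3/4)x^3 + (9/8)x^2 + (9/16)x + 227/32


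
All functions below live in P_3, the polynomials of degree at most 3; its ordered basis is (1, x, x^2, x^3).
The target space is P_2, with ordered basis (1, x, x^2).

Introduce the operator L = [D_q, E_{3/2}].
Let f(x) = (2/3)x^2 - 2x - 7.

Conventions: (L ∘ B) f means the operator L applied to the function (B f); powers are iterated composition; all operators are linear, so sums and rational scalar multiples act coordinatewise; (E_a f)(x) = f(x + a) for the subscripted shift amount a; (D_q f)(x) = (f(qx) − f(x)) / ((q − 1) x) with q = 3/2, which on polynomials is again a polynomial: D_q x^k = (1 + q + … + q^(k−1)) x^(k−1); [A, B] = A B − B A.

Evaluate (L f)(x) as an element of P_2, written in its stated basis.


E_{3/2} f = (2/3)x^2 - 17/2
D_q E_{3/2} f = (5/3)x
D_q f = (5/3)x - 2
E_{3/2} D_q f = (5/3)x + 1/2
[D_q, E_{3/2}] f = -1/2

the result is g(x) = -1/2


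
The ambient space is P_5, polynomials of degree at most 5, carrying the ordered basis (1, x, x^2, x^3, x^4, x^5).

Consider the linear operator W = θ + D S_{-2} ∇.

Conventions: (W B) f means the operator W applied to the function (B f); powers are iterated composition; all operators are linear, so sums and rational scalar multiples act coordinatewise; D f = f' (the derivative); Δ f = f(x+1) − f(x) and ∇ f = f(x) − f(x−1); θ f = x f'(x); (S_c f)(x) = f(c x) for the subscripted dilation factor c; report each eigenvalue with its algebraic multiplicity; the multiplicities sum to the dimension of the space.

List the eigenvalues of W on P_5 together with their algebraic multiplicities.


image of 1: 0
image of x: x
image of x^2: 2x^2 - 4
image of x^3: 3x^3 + 24x + 6
image of x^4: 4x^4 - 96x^2 - 48x - 8
image of x^5: 5x^5 + 320x^3 + 240x^2 + 80x + 10
the matrix is upper triangular; its diagonal is (0, 1, 2, 3, 4, 5)
for a triangular matrix the eigenvalues are the diagonal entries, with algebraic multiplicity their repetition count

λ = 0 (multiplicity 1), λ = 1 (multiplicity 1), λ = 2 (multiplicity 1), λ = 3 (multiplicity 1), λ = 4 (multiplicity 1), λ = 5 (multiplicity 1)


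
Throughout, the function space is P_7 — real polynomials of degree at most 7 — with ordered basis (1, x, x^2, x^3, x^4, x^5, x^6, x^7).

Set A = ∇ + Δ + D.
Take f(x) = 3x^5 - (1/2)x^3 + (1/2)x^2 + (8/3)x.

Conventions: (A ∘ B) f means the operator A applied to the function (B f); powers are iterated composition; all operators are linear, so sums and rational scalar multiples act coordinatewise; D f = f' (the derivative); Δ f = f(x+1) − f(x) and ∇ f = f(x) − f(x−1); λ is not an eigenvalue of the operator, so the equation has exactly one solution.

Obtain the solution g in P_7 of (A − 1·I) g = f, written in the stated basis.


write g with unknown coordinates in the stated basis and equate coefficients in (A − 1·I) g = f
solving from the highest basis element down gives g = -3x^5 - 45x^4 - (1079/2)x^3 - 4916x^2 - (89576/3)x - 90661
check: A g = -45x^4 - 540x^3 - (9831/2)x^2 - 29856x - 90661
so A g − 1·g = 3x^5 - (1/2)x^3 + (1/2)x^2 + (8/3)x = f ✓

g(x) = -3x^5 - 45x^4 - (1079/2)x^3 - 4916x^2 - (89576/3)x - 90661


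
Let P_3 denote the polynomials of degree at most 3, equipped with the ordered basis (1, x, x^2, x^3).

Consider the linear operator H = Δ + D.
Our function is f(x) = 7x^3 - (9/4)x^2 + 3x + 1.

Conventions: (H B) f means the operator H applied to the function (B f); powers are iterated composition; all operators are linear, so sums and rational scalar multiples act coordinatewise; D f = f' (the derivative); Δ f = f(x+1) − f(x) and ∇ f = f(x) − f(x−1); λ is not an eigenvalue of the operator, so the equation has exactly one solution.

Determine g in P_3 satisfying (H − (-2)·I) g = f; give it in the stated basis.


the result is g(x) = (7/2)x^3 - (93/8)x^2 + (39/2)x - 239/16

write g with unknown coordinates in the stated basis and equate coefficients in (H − (-2)·I) g = f
solving from the highest basis element down gives g = (7/2)x^3 - (93/8)x^2 + (39/2)x - 239/16
check: H g = 21x^2 - 36x + 247/8
so H g − (-2)·g = 7x^3 - (9/4)x^2 + 3x + 1 = f ✓


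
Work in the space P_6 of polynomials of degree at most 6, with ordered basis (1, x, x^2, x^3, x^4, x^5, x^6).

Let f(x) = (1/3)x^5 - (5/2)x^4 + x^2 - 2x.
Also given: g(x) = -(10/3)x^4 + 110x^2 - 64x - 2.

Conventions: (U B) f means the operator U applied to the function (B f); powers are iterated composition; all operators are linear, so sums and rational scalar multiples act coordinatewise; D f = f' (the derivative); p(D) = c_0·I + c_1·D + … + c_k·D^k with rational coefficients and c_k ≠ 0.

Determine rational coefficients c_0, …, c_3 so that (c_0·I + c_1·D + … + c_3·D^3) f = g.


D^0 f = (1/3)x^5 - (5/2)x^4 + x^2 - 2x
D^1 f = (5/3)x^4 - 10x^3 + 2x - 2
D^2 f = (20/3)x^3 - 30x^2 + 2
D^3 f = 20x^2 - 60x
matching coefficients of g against c_0 f + c_1 Df + … from the top degree down determines the c_i
solution: c_0 = 0, c_1 = -2, c_2 = -3, c_3 = 1

c_0 = 0, c_1 = -2, c_2 = -3, c_3 = 1


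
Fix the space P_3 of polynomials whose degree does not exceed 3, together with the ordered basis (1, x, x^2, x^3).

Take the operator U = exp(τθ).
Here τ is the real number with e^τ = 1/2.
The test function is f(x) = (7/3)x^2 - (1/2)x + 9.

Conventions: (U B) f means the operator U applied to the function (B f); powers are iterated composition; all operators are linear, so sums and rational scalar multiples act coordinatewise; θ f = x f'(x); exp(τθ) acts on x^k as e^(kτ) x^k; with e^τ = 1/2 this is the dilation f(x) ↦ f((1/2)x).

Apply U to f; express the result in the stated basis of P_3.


exp(τθ) x^k = e^(kτ) x^k; with e^τ = 1/2 this sends x^k to (1/2)^k x^k
x ↦ 1/2 x
x^2 ↦ 1/4 x^2
applying this coordinatewise to f: exp(τθ) f = (7/12)x^2 - (1/4)x + 9

the image equals g(x) = (7/12)x^2 - (1/4)x + 9


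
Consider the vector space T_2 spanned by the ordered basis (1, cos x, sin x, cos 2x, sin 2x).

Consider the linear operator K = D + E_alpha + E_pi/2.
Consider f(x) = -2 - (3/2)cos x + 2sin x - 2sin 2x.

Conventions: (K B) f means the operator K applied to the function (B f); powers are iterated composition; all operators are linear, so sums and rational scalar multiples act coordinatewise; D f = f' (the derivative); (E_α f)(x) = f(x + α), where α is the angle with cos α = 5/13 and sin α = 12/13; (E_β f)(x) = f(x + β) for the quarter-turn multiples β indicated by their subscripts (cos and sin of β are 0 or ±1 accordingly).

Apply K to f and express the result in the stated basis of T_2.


the result is g(x) = -4 + (137/26)cos x + (67/13)sin x - (916/169)cos 2x + (576/169)sin 2x

D f = 2cos x + (3/2)sin x - 4cos 2x
E_alpha f = -2 + (33/26)cos x + (28/13)sin x - (240/169)cos 2x + (238/169)sin 2x
E_pi/2 f = -2 + 2cos x + (3/2)sin x + 2sin 2x
(D + E_alpha + E_pi/2) f = -4 + (137/26)cos x + (67/13)sin x - (916/169)cos 2x + (576/169)sin 2x


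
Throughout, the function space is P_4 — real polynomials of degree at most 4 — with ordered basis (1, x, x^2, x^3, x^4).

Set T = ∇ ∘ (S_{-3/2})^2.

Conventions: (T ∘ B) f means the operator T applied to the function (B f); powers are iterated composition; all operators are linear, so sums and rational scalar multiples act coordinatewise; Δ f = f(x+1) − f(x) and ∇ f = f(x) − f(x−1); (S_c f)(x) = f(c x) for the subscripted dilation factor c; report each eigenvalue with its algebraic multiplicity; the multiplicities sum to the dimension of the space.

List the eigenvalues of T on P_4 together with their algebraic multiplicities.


λ = 0 (multiplicity 5)

image of 1: 0
image of x: 9/4
image of x^2: (81/8)x - 81/16
image of x^3: (2187/64)x^2 - (2187/64)x + 729/64
image of x^4: (6561/64)x^3 - (19683/128)x^2 + (6561/64)x - 6561/256
the matrix is upper triangular; its diagonal is (0, 0, 0, 0, 0)
for a triangular matrix the eigenvalues are the diagonal entries, with algebraic multiplicity their repetition count


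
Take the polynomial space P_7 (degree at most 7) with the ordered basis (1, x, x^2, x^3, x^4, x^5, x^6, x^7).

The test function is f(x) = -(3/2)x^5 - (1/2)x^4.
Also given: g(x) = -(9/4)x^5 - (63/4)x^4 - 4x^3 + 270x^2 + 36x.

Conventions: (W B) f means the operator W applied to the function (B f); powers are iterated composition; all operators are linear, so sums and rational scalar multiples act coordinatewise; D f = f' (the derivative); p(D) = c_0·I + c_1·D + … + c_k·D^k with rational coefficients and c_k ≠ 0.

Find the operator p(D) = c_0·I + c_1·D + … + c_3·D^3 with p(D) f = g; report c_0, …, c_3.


p(D) = (3/2)·I + 2·D − 3·D^3, i.e. c_0 = 3/2, c_1 = 2, c_2 = 0, c_3 = -3

D^0 f = -(3/2)x^5 - (1/2)x^4
D^1 f = -(15/2)x^4 - 2x^3
D^2 f = -30x^3 - 6x^2
D^3 f = -90x^2 - 12x
matching coefficients of g against c_0 f + c_1 Df + … from the top degree down determines the c_i
solution: c_0 = 3/2, c_1 = 2, c_2 = 0, c_3 = -3


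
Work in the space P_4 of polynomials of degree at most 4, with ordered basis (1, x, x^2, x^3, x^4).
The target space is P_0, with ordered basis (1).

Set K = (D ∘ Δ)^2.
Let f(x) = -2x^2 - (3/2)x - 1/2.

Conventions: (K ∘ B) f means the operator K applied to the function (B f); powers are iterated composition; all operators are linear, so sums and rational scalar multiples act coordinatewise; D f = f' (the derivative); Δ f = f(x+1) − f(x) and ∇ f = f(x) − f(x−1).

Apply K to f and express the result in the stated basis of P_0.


Δ f = -4x - 7/2
D Δ f = -4
Δ (D ∘ Δ) f = 0
D Δ (D ∘ Δ) f = 0

the result is g(x) = 0


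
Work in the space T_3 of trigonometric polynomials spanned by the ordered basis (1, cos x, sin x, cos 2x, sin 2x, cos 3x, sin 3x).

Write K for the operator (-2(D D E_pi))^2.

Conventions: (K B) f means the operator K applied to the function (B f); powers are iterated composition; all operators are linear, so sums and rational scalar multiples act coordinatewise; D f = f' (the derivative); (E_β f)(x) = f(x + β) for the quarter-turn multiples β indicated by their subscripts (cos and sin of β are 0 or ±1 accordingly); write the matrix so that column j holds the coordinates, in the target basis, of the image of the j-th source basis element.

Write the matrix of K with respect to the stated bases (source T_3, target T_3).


image of 1: 0
image of cos x: 4cos x
image of sin x: 4sin x
image of cos 2x: 64cos 2x
image of sin 2x: 64sin 2x
image of cos 3x: 324cos 3x
image of sin 3x: 324sin 3x
each image's coordinates form column j of the matrix

the matrix is [[0, 0, 0, 0, 0, 0, 0]; [0, 4, 0, 0, 0, 0, 0]; [0, 0, 4, 0, 0, 0, 0]; [0, 0, 0, 64, 0, 0, 0]; [0, 0, 0, 0, 64, 0, 0]; [0, 0, 0, 0, 0, 324, 0]; [0, 0, 0, 0, 0, 0, 324]] (rows listed top to bottom)


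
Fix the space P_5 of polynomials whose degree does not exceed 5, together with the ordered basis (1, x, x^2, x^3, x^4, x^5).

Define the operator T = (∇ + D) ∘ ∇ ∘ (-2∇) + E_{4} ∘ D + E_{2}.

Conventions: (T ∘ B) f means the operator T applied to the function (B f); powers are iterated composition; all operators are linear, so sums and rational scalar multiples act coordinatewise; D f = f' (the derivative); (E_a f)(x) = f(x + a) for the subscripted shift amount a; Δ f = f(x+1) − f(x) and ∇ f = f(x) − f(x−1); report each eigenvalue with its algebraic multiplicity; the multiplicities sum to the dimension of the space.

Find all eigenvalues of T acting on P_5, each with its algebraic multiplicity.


image of 1: 1
image of x: x + 3
image of x^2: x^2 + 6x + 12
image of x^3: x^3 + 9x^2 + 36x + 32
image of x^4: x^4 + 12x^3 + 72x^2 + 128x + 392
image of x^5: x^5 + 15x^4 + 120x^3 + 320x^2 + 1960x + 872
the matrix is upper triangular; its diagonal is (1, 1, 1, 1, 1, 1)
for a triangular matrix the eigenvalues are the diagonal entries, with algebraic multiplicity their repetition count

λ = 1 (multiplicity 6)


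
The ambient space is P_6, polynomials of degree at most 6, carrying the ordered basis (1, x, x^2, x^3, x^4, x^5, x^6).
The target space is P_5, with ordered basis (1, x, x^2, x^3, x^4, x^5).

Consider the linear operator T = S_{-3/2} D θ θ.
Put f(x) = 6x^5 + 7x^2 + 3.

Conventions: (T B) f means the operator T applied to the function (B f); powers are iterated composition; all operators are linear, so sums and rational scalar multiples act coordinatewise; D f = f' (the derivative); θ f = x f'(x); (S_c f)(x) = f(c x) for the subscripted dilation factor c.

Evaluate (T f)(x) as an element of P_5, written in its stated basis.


the image equals g(x) = (30375/8)x^4 - 84x

θ f = 30x^5 + 14x^2
θ θ f = 150x^5 + 28x^2
D θ θ f = 750x^4 + 56x
S_{-3/2} D θ θ f = (30375/8)x^4 - 84x


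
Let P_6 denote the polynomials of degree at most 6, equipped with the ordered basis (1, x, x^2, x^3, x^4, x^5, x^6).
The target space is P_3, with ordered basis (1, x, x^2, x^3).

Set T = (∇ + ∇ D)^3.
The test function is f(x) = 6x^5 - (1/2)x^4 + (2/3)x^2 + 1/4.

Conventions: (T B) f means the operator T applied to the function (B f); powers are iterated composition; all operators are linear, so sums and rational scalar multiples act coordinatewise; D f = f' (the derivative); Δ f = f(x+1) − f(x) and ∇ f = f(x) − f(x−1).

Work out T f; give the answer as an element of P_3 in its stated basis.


g(x) = 360x^2 + 1068x - 198

∇ f = 30x^4 - 62x^3 + 63x^2 - (92/3)x + 35/6
D f = 30x^4 - 2x^3 + (4/3)x
∇ D f = 120x^3 - 186x^2 + 126x - 92/3
(∇ + ∇ D) f = 30x^4 + 58x^3 - 123x^2 + (286/3)x - 149/6
∇ (∇ + ∇ D) f = 120x^3 - 6x^2 - 300x + 739/3
D (∇ + ∇ D) f = 120x^3 + 174x^2 - 246x + 286/3
∇ D (∇ + ∇ D) f = 360x^2 - 12x - 300
(∇ + ∇ D) (∇ + ∇ D) f = 120x^3 + 354x^2 - 312x - 161/3
∇ (∇ + ∇ D) (∇ + ∇ D) f = 360x^2 + 348x - 546
D (∇ + ∇ D) (∇ + ∇ D) f = 360x^2 + 708x - 312
∇ D (∇ + ∇ D) (∇ + ∇ D) f = 720x + 348
(∇ + ∇ D) (∇ + ∇ D) (∇ + ∇ D) f = 360x^2 + 1068x - 198


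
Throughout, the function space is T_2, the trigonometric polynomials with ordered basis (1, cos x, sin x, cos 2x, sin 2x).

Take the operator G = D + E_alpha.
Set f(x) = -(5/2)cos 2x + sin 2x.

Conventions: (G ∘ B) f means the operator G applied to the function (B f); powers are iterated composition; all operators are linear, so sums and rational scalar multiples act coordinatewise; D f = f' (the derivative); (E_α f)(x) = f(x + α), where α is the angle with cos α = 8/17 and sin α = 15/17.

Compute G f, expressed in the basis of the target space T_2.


D f = 2cos 2x + 5sin 2x
E_alpha f = (1285/578)cos 2x + (439/289)sin 2x
(D + E_alpha) f = (2441/578)cos 2x + (1884/289)sin 2x

g(x) = (2441/578)cos 2x + (1884/289)sin 2x


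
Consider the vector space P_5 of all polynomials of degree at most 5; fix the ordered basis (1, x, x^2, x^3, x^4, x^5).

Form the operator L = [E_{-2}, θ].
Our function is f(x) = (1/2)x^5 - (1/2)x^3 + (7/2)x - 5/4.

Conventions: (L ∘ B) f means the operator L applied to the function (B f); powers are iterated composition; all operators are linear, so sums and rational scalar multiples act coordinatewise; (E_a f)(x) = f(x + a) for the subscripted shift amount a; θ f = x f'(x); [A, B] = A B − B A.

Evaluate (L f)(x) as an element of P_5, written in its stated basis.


the image equals g(x) = -5x^4 + 40x^3 - 117x^2 + 148x - 75

θ f = (5/2)x^5 - (3/2)x^3 + (7/2)x
E_{-2} θ f = (5/2)x^5 - 25x^4 + (197/2)x^3 - 191x^2 + (371/2)x - 75
E_{-2} f = (1/2)x^5 - 5x^4 + (39/2)x^3 - 37x^2 + (75/2)x - 81/4
θ E_{-2} f = (5/2)x^5 - 20x^4 + (117/2)x^3 - 74x^2 + (75/2)x
[E_{-2}, θ] f = -5x^4 + 40x^3 - 117x^2 + 148x - 75


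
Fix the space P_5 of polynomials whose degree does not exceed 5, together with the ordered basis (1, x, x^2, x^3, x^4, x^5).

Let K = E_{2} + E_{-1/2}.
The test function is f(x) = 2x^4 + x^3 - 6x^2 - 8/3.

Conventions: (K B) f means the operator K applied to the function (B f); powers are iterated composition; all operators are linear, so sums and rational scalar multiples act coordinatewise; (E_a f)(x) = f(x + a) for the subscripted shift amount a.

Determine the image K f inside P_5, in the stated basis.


g(x) = 4x^4 + 14x^3 + (87/2)x^2 + (231/4)x + 55/6

E_{2} f = 2x^4 + 17x^3 + 48x^2 + 52x + 40/3
E_{-1/2} f = 2x^4 - 3x^3 - (9/2)x^2 + (23/4)x - 25/6
(E_{2} + E_{-1/2}) f = 4x^4 + 14x^3 + (87/2)x^2 + (231/4)x + 55/6


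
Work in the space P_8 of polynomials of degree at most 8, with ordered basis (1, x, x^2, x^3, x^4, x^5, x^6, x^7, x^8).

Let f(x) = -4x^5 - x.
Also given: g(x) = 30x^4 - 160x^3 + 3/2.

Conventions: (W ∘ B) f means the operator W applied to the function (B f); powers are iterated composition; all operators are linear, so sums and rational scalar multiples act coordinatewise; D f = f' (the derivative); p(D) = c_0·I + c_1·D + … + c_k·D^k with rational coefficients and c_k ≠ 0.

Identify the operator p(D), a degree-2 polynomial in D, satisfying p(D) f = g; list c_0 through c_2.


D^0 f = -4x^5 - x
D^1 f = -20x^4 - 1
D^2 f = -80x^3
matching coefficients of g against c_0 f + c_1 Df + … from the top degree down determines the c_i
solution: c_0 = 0, c_1 = -3/2, c_2 = 2

p(D) = -(3/2)·D + 2·D^2, i.e. c_0 = 0, c_1 = -3/2, c_2 = 2


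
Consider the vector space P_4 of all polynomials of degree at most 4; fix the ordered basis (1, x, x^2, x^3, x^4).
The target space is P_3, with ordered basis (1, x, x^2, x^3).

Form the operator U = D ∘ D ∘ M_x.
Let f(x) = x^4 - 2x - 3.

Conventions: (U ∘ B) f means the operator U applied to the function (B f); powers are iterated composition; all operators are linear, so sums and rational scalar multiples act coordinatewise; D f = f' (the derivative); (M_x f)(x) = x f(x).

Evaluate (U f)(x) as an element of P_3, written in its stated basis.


M_x f = x^5 - 2x^2 - 3x
D M_x f = 5x^4 - 4x - 3
D D M_x f = 20x^3 - 4

the image equals g(x) = 20x^3 - 4


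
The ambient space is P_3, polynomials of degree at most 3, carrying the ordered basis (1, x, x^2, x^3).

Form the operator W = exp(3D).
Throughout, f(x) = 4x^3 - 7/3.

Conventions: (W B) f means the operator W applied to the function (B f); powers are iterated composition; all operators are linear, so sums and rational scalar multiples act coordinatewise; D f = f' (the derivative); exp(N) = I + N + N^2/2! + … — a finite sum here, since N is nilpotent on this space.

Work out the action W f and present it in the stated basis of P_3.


order-1 term: 36x^2
order-2 term: 108x
order-3 term: 108
the series for exp(3D) f terminates at order 3
exp(3D) f = 4x^3 + 36x^2 + 108x + 317/3

the image equals g(x) = 4x^3 + 36x^2 + 108x + 317/3


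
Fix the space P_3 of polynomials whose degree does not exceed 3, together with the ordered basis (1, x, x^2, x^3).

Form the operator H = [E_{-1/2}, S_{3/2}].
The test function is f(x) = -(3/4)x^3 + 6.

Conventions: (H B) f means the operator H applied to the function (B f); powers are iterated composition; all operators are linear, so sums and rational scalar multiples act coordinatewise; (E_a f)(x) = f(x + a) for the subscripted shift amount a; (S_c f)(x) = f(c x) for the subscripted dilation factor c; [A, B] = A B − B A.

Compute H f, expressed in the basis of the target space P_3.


S_{3/2} f = -(81/32)x^3 + 6
E_{-1/2} S_{3/2} f = -(81/32)x^3 + (243/64)x^2 - (243/128)x + 1617/256
E_{-1/2} f = -(3/4)x^3 + (9/8)x^2 - (9/16)x + 195/32
S_{3/2} E_{-1/2} f = -(81/32)x^3 + (81/32)x^2 - (27/32)x + 195/32
[E_{-1/2}, S_{3/2}] f = (81/64)x^2 - (135/128)x + 57/256

the result is g(x) = (81/64)x^2 - (135/128)x + 57/256


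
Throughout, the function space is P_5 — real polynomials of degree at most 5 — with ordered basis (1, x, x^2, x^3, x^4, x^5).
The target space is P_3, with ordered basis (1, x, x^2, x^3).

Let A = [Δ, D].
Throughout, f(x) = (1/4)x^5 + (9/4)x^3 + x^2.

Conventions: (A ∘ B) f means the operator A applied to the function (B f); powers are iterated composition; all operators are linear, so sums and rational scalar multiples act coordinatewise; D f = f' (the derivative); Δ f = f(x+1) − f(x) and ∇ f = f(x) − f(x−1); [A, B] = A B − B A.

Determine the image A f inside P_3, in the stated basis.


D f = (5/4)x^4 + (27/4)x^2 + 2x
Δ D f = 5x^3 + (15/2)x^2 + (37/2)x + 10
Δ f = (5/4)x^4 + (5/2)x^3 + (37/4)x^2 + 10x + 7/2
D Δ f = 5x^3 + (15/2)x^2 + (37/2)x + 10
[Δ, D] f = 0

the result is g(x) = 0


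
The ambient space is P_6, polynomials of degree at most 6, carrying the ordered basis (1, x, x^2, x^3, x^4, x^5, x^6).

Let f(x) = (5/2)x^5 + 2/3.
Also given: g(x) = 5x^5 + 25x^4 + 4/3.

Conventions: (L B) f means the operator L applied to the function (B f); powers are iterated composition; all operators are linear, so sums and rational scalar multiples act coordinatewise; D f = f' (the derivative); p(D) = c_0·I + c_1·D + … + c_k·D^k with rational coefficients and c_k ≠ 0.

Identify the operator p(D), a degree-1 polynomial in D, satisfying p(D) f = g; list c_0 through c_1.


p(D) = 2·I + 2·D, i.e. c_0 = 2, c_1 = 2

D^0 f = (5/2)x^5 + 2/3
D^1 f = (25/2)x^4
matching coefficients of g against c_0 f + c_1 Df + … from the top degree down determines the c_i
solution: c_0 = 2, c_1 = 2


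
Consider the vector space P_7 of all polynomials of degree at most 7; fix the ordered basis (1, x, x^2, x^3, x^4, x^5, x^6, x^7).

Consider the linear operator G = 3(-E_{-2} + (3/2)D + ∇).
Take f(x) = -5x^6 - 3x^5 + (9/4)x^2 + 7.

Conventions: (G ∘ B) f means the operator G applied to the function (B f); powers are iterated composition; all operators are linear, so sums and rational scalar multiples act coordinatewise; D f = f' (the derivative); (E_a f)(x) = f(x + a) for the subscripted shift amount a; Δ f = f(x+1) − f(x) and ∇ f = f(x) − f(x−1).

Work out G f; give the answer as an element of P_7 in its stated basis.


E_{-2} f = -5x^6 + 57x^5 - 270x^4 + 680x^3 - (3831/4)x^2 + 711x - 208
(-E_{-2}) f = 5x^6 - 57x^5 + 270x^4 - 680x^3 + (3831/4)x^2 - 711x + 208
D f = -30x^5 - 15x^4 + (9/2)x
((3/2)D) f = -45x^5 - (45/2)x^4 + (27/4)x
∇ f = -30x^5 + 60x^4 - 70x^3 + 45x^2 - (21/2)x - 1/4
(-E_{-2} + (3/2)D + ∇) f = 5x^6 - 132x^5 + (615/2)x^4 - 750x^3 + (4011/4)x^2 - (2859/4)x + 831/4
(3(-E_{-2} + (3/2)D + ∇)) f = 15x^6 - 396x^5 + (1845/2)x^4 - 2250x^3 + (12033/4)x^2 - (8577/4)x + 2493/4

the result is g(x) = 15x^6 - 396x^5 + (1845/2)x^4 - 2250x^3 + (12033/4)x^2 - (8577/4)x + 2493/4


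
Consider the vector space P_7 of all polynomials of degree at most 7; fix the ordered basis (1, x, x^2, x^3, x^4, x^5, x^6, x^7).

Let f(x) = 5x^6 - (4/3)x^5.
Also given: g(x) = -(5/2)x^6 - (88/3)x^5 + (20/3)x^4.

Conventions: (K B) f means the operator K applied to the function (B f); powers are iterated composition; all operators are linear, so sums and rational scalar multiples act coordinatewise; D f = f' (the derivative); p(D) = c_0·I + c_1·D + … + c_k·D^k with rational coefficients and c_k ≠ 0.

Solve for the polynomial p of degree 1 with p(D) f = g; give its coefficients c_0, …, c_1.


D^0 f = 5x^6 - (4/3)x^5
D^1 f = 30x^5 - (20/3)x^4
matching coefficients of g against c_0 f + c_1 Df + … from the top degree down determines the c_i
solution: c_0 = -1/2, c_1 = -1

c_0 = -1/2, c_1 = -1


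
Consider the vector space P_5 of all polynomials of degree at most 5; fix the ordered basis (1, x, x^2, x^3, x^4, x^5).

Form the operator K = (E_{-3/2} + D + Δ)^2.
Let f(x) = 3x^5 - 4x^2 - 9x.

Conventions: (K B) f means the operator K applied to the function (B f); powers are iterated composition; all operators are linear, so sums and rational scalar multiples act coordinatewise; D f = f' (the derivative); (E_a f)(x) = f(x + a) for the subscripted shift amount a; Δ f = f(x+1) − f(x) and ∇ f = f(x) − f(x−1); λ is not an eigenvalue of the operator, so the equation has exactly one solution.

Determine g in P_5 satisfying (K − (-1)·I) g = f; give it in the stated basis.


write g with unknown coordinates in the stated basis and equate coefficients in (K − (-1)·I) g = f
solving from the highest basis element down gives g = (3/2)x^5 - (15/4)x^4 - 45x^3 + (427/4)x^2 + (605/4)x - 1761/16
check: K g = (3/2)x^5 + (15/4)x^4 + 45x^3 - (443/4)x^2 - (641/4)x + 1761/16
so K g − (-1)·g = 3x^5 - 4x^2 - 9x = f ✓

g(x) = (3/2)x^5 - (15/4)x^4 - 45x^3 + (427/4)x^2 + (605/4)x - 1761/16


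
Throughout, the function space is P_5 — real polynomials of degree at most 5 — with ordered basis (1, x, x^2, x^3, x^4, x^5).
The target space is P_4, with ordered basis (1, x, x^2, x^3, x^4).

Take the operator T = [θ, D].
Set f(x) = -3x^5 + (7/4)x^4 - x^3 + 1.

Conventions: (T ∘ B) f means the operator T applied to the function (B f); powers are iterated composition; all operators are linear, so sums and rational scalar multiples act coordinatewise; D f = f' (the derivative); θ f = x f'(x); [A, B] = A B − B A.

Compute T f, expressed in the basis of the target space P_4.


the image equals g(x) = 15x^4 - 7x^3 + 3x^2

D f = -15x^4 + 7x^3 - 3x^2
θ D f = -60x^4 + 21x^3 - 6x^2
θ f = -15x^5 + 7x^4 - 3x^3
D θ f = -75x^4 + 28x^3 - 9x^2
[θ, D] f = 15x^4 - 7x^3 + 3x^2


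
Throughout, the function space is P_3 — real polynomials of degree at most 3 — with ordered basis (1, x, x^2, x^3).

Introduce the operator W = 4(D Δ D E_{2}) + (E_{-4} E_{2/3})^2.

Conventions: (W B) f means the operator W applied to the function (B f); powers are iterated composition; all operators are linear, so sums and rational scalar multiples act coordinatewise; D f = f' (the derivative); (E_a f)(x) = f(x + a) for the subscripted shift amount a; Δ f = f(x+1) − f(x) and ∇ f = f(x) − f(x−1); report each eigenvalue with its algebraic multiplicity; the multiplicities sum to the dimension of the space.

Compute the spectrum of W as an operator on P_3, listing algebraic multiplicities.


λ = 1 (multiplicity 4)

image of 1: 1
image of x: x - 20/3
image of x^2: x^2 - (40/3)x + 400/9
image of x^3: x^3 - 20x^2 + (400/3)x - 7352/27
the matrix is upper triangular; its diagonal is (1, 1, 1, 1)
for a triangular matrix the eigenvalues are the diagonal entries, with algebraic multiplicity their repetition count


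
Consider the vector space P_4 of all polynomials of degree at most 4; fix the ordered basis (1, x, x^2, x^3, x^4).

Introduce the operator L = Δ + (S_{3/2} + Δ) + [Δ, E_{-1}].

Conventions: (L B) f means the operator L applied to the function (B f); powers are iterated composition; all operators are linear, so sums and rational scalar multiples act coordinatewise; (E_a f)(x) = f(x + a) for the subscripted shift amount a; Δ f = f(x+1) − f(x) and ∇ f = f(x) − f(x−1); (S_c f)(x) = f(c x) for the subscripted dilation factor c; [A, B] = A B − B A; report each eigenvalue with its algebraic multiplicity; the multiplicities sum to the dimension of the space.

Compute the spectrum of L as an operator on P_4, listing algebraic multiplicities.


λ = 1 (multiplicity 1), λ = 3/2 (multiplicity 1), λ = 9/4 (multiplicity 1), λ = 27/8 (multiplicity 1), λ = 81/16 (multiplicity 1)

image of 1: 1
image of x: (3/2)x + 2
image of x^2: (9/4)x^2 + 4x + 2
image of x^3: (27/8)x^3 + 6x^2 + 6x + 2
image of x^4: (81/16)x^4 + 8x^3 + 12x^2 + 8x + 2
the matrix is upper triangular; its diagonal is (1, 3/2, 9/4, 27/8, 81/16)
for a triangular matrix the eigenvalues are the diagonal entries, with algebraic multiplicity their repetition count


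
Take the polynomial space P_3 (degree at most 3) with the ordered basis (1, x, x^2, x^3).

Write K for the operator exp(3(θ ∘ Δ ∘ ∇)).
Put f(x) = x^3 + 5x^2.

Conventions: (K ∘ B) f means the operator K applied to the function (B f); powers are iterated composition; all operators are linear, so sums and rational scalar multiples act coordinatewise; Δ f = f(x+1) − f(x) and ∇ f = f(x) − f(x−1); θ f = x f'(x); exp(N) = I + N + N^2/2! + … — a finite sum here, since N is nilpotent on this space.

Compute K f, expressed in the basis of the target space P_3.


g(x) = x^3 + 5x^2 + 18x

order-1 term: 18x
the series for exp(3(θ ∘ Δ ∘ ∇)) f terminates at order 1
exp(3(θ ∘ Δ ∘ ∇)) f = x^3 + 5x^2 + 18x


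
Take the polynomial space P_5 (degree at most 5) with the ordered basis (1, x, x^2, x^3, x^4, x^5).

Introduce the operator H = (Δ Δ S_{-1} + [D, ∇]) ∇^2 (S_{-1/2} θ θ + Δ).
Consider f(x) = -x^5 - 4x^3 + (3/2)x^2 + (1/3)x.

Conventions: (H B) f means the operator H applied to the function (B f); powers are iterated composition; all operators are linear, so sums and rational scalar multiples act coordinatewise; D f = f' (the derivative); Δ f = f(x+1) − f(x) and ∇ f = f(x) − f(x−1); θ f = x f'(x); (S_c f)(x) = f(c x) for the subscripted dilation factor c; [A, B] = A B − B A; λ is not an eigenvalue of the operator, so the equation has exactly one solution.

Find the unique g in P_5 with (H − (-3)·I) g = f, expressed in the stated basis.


write g with unknown coordinates in the stated basis and equate coefficients in (H − (-3)·I) g = f
solving from the highest basis element down gives g = -(1/3)x^5 - (4/3)x^3 + (1/2)x^2 + (379/36)x + 205/6
check: H g = -(125/4)x - 205/2
so H g − (-3)·g = -x^5 - 4x^3 + (3/2)x^2 + (1/3)x = f ✓

the result is g(x) = -(1/3)x^5 - (4/3)x^3 + (1/2)x^2 + (379/36)x + 205/6


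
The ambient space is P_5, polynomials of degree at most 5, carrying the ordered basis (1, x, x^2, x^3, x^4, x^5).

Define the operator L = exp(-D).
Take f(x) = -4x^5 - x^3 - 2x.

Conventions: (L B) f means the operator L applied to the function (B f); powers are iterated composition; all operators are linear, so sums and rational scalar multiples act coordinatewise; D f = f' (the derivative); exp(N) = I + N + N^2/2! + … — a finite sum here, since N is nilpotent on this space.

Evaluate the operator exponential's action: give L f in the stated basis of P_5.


order-1 term: 20x^4 + 3x^2 + 2
order-2 term: -40x^3 - 3x
order-3 term: 40x^2 + 1
order-4 term: -20x
order-5 term: 4
the series for exp(-D) f terminates at order 5
exp(-D) f = -4x^5 + 20x^4 - 41x^3 + 43x^2 - 25x + 7

g(x) = -4x^5 + 20x^4 - 41x^3 + 43x^2 - 25x + 7


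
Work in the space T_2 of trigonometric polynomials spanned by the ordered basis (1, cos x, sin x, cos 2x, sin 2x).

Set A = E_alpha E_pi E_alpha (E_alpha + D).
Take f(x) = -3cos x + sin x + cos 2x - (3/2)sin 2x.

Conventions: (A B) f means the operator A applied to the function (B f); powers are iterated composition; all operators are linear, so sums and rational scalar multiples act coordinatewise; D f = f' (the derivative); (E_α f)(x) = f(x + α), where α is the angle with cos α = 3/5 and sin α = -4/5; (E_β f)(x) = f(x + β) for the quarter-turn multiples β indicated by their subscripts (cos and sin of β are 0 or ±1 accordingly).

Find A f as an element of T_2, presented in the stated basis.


E_alpha f = -(13/5)cos x - (9/5)sin x + (29/25)cos 2x + (69/50)sin 2x
D f = cos x + 3sin x - 3cos 2x - 2sin 2x
(E_alpha + D) f = -(8/5)cos x + (6/5)sin x - (46/25)cos 2x - (31/50)sin 2x
E_alpha (E_alpha + D) f = -(48/25)cos x - (14/25)sin x + (694/625)cos 2x - (1991/1250)sin 2x
E_pi E_alpha (E_alpha + D) f = (48/25)cos x + (14/25)sin x + (694/625)cos 2x - (1991/1250)sin 2x
E_alpha E_pi E_alpha (E_alpha + D) f = (88/125)cos x + (234/125)sin x + (19034/15625)cos 2x + (47249/31250)sin 2x

the result is g(x) = (88/125)cos x + (234/125)sin x + (19034/15625)cos 2x + (47249/31250)sin 2x


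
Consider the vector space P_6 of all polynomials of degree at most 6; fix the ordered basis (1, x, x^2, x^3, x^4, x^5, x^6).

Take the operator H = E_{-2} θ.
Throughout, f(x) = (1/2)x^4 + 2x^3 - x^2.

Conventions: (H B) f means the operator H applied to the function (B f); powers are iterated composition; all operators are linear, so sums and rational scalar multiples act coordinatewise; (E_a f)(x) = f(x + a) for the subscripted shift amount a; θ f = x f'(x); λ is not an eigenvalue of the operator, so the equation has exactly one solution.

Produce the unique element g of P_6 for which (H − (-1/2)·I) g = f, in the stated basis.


the image equals g(x) = (1/9)x^4 + (100/63)x^3 + (142/21)x^2 + (1408/189)x - 3104/189

write g with unknown coordinates in the stated basis and equate coefficients in (H − (-1/2)·I) g = f
solving from the highest basis element down gives g = (1/9)x^4 + (100/63)x^3 + (142/21)x^2 + (1408/189)x - 3104/189
check: H g = (4/9)x^4 + (76/63)x^3 - (92/21)x^2 - (704/189)x + 1552/189
so H g − (-1/2)·g = (1/2)x^4 + 2x^3 - x^2 = f ✓


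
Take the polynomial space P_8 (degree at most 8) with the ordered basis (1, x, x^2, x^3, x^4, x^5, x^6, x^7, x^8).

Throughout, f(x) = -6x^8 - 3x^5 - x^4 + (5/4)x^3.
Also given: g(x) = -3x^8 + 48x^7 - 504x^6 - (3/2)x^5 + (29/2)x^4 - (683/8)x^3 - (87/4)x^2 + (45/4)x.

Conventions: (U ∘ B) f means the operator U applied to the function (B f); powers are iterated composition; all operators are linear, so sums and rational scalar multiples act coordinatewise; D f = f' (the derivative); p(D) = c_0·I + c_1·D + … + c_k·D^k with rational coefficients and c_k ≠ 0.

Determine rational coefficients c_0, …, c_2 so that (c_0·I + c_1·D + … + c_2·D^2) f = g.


p(D) = (1/2)·I − D + (3/2)·D^2, i.e. c_0 = 1/2, c_1 = -1, c_2 = 3/2

D^0 f = -6x^8 - 3x^5 - x^4 + (5/4)x^3
D^1 f = -48x^7 - 15x^4 - 4x^3 + (15/4)x^2
D^2 f = -336x^6 - 60x^3 - 12x^2 + (15/2)x
matching coefficients of g against c_0 f + c_1 Df + … from the top degree down determines the c_i
solution: c_0 = 1/2, c_1 = -1, c_2 = 3/2


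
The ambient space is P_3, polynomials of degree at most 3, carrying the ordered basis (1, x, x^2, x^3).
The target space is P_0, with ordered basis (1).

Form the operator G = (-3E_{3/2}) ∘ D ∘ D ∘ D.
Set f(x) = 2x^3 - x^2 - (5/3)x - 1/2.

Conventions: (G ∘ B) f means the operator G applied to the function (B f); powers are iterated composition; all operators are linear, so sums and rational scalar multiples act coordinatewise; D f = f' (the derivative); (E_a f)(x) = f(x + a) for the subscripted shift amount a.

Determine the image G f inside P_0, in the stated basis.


D f = 6x^2 - 2x - 5/3
D D f = 12x - 2
D (D ∘ D) f = 12
E_{3/2} (D ∘ D ∘ D) f = 12
(-3E_{3/2}) (D ∘ D ∘ D) f = -36

the image equals g(x) = -36


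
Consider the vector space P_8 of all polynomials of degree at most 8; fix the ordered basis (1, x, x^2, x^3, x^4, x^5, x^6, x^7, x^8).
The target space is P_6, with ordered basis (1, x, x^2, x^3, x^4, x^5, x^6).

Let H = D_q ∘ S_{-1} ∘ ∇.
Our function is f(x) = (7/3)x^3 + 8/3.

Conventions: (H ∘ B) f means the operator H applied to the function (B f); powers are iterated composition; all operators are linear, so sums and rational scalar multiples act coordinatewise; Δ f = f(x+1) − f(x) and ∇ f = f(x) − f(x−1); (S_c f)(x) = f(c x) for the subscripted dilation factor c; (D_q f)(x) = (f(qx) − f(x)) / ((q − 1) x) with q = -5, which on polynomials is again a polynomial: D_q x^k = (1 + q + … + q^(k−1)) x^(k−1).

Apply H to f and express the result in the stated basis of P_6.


∇ f = 7x^2 - 7x + 7/3
S_{-1} ∇ f = 7x^2 + 7x + 7/3
D_q S_{-1} ∇ f = -28x + 7

g(x) = -28x + 7


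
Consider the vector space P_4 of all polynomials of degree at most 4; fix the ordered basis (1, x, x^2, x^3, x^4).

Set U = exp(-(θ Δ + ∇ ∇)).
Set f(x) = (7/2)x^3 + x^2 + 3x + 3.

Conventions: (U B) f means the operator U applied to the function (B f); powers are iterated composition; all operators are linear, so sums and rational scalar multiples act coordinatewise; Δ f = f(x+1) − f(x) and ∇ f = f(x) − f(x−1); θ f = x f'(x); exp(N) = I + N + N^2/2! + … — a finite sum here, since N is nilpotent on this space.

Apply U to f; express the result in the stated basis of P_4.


g(x) = (7/2)x^3 - 20x^2 - (19/2)x + 43

order-1 term: -21x^2 - (67/2)x + 19
order-2 term: 21x + 21
the series for exp(-(θ Δ + ∇ ∇)) f terminates at order 2
exp(-(θ Δ + ∇ ∇)) f = (7/2)x^3 - 20x^2 - (19/2)x + 43


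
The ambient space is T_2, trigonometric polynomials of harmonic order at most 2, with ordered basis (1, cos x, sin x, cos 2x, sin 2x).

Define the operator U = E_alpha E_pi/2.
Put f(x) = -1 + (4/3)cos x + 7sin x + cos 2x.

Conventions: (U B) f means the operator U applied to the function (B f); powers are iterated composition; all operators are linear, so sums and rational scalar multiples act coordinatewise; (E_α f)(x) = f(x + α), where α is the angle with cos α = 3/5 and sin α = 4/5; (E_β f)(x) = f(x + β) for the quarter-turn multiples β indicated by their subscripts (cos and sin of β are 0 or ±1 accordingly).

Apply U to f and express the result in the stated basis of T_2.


g(x) = -1 + (47/15)cos x - (32/5)sin x + (7/25)cos 2x + (24/25)sin 2x

E_pi/2 f = -1 + 7cos x - (4/3)sin x - cos 2x
E_alpha E_pi/2 f = -1 + (47/15)cos x - (32/5)sin x + (7/25)cos 2x + (24/25)sin 2x


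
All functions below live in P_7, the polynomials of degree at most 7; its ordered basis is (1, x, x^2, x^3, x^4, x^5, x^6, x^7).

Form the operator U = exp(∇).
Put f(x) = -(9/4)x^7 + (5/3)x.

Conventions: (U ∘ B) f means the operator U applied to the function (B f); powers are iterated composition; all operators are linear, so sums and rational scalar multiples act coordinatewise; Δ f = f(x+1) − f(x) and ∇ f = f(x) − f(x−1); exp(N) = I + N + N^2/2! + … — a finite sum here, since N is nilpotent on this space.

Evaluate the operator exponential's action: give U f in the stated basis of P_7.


the image equals g(x) = -(9/4)x^7 - (63/4)x^6 + (315/4)x^4 - (315/4)x^3 - (189/2)x^2 + (1721/12)x - 223/12

order-1 term: -(63/4)x^6 + (189/4)x^5 - (315/4)x^4 + (315/4)x^3 - (189/4)x^2 + (63/4)x - 7/12
order-2 term: -(189/4)x^5 + (945/4)x^4 - (2205/4)x^3 + (2835/4)x^2 - (1953/4)x + 567/4
order-3 term: -(315/4)x^4 + (945/2)x^3 - (4725/4)x^2 + (2835/2)x - 2709/4
order-4 term: -(315/4)x^3 + (945/2)x^2 - (4095/4)x + 1575/2
order-5 term: -(189/4)x^2 + (945/4)x - 315
order-6 term: -(63/4)x + 189/4
order-7 term: -9/4
the series for exp(∇) f terminates at order 7
exp(∇) f = -(9/4)x^7 - (63/4)x^6 + (315/4)x^4 - (315/4)x^3 - (189/2)x^2 + (1721/12)x - 223/12


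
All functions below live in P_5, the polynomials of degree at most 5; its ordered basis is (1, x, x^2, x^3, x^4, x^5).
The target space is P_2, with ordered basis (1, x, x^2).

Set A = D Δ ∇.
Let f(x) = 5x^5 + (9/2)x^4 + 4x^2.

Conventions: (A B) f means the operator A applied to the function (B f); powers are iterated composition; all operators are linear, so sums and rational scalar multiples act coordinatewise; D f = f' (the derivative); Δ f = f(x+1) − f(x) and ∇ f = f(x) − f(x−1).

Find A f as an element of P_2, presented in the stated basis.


the image equals g(x) = 300x^2 + 108x + 50

∇ f = 25x^4 - 32x^3 + 23x^2 + x - 7/2
Δ ∇ f = 100x^3 + 54x^2 + 50x + 17
D (Δ ∇) f = 300x^2 + 108x + 50
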